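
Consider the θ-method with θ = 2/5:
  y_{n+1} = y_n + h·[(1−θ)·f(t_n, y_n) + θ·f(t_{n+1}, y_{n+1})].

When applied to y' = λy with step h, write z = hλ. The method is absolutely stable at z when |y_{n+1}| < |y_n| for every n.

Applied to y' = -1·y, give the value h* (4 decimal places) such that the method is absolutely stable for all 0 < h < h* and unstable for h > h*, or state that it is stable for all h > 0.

Set f=λy, z=hλ:
  y_{n+1} = y_n + z·[3/5·y_n + 2/5·y_{n+1}] ⇒ (1 − 2/5z)y_{n+1} = (1 + 3/5z)y_n
  so R(z) = (1 + 3/5z)/(1 − 2/5z).

Solve |R(x)|<1 on ℝ⁻.
x=-0.79: |R|=0.3997
R=−1: 1+3/5x = −1+2/5x ⇒ -1/5x=2 ⇒ x=2/(-1/5)=-10.0000
Confirm numerically:
  x=-6.188: |R|=0.78062 <1
  x=-6.123: |R|=0.77519 <1
  x=-5.976: |R|=0.76262 <1
  x=-4.994: |R|=0.66600 <1
  x=-10.366: |R|=1.01422 >1
  x=-10.027: |R|=1.00108 >1
Interval (-10.0000, 0).

(-10.0000,0); λ=-1 ⇒ h* = (10)/1 = 10.0000.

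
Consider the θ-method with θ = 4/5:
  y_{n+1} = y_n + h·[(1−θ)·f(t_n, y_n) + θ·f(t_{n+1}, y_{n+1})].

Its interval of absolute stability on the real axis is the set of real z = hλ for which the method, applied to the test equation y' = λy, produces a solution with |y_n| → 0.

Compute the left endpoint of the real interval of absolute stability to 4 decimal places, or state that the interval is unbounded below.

Set f=λy, z=hλ:
  y_{n+1} = y_n + z·[1/5·y_n + 4/5·y_{n+1}] ⇒ (1 − 4/5z)y_{n+1} = (1 + 1/5z)y_n
  Hence R(z) = (1 + 1/5z)/(1 − 4/5z).

Solve |R(x)|<1 on ℝ⁻.
x=-0.49: |R|=0.6480
x=-2: |R|=0.2308
x=-10: |R|=0.1111
x=-100: |R|=0.2346
θ=4/5≥1/2 ⇒ |1+1/5x|<|1−4/5x| ∀x<0 ⇒ interval (−∞,0).

unbounded; (−∞, 0).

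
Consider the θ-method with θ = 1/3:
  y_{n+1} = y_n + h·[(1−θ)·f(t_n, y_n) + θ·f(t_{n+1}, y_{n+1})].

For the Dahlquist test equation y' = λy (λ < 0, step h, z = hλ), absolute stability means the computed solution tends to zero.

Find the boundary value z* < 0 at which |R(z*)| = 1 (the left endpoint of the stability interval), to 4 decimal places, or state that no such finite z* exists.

z* = -6.0000.

Set f=λy, z=hλ:
  y_{n+1} = y_n + z·[2/3·y_n + 1/3·y_{n+1}] ⇒ (1 − 1/3z)y_{n+1} = (1 + 2/3z)y_n
  ⇒ R(z) = (1 + 2/3z)/(1 − 1/3z).

Boundary: |R(x)|=1, x<0.
x=-1.6: |R|=0.0435
R=−1: 1+2/3x = −1+1/3x ⇒ -1/3x=2 ⇒ x=2/(-1/3)=-6.0000
Confirm numerically:
  x=-3.665: |R|=0.64966 <1
  x=-3.145: |R|=0.53539 <1
  x=-2.400: |R|=0.33333 <1
  x=-6.444: |R|=1.04701 >1
  x=-6.269: |R|=1.02902 >1
  x=-6.158: |R|=1.01725 >1
So |R|<1 on (-6.0000, 0).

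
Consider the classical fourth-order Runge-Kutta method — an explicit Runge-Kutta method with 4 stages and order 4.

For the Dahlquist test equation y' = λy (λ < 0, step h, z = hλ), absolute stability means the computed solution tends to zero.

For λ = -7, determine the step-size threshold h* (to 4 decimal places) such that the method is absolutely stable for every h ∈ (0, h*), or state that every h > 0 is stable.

(-2.7853,0); λ=-7 ⇒ h* = 0.3979.

With y'=λy (z=hλ):
  order 4, 4-stage ⇒ R(z)=1+z+z^2/2+z^3/6+z^4/24
  (e.g. R(-1.28)=0.30152, |R|=0.30152)

Boundary: |R(x)|=1, x<0.
x=-1.28: |R|=0.3015
|R(-2.85)|=1.1020 |R(-0.95)|=0.3923 |R(-0.51)|=0.6008
Bisect:
  x_lo=-3.6222 |R|=3.1897  x_hi=-0.1665 |R|=0.8466
  mid=-1.89434 |R|=0.30350 →hi
  mid=-2.75825 |R|=0.95999 →hi
  mid=-3.19021 |R|=1.80299 →lo
  mid=-2.97423 |R|=1.32429 →lo
  mid=-2.86624 |R|=1.12906 →lo
  mid=-2.81225 |R|=1.04140 →lo
  mid=-2.78525 |R|=0.99993 →hi
  mid=-2.79875 |R|=1.02048 →lo
  mid=-2.79200 |R|=1.01016 →lo
  ...
  [-2.78546,-2.78525] ⇒ x*=-2.7853
Stable set (-2.7853, 0).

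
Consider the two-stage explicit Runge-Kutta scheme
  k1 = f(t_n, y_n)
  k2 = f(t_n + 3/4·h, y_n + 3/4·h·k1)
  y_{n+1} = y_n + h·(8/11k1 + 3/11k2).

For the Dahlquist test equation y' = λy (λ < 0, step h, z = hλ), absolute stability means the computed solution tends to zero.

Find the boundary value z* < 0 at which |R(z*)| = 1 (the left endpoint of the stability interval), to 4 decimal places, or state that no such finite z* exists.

Test eqn y'=λy, z=hλ:
  k1=λy_n ⇒ h·k1=z·y_n;  k2=λ(1+3/4z)y_n ⇒ h·k2=z(1+3/4z)y_n
  y_{n+1}/y_n = 1 + 8/11z + 3/11z(1+3/4z) = 1 + z + 9/44z²
  Hence R(z) = 1 + z + 9/44z².

Find x<0 with |R(x)|<1.
x=-1.15: |R|=0.1205
R=1: x+9/44x²=0 ⇒ x=−44/9=-4.8889; min R=1−1/(4·9/44)=-0.2222>−1
Confirm numerically:
  x=-4.541: |R|=0.67687 <1
  x=-3.300: |R|=0.07250 <1
  x=-2.331: |R|=0.21959 <1
  x=-5.472: |R|=1.65266 >1
  x=-5.249: |R|=1.38664 >1
  x=-4.975: |R|=1.08763 >1
Stable set (-4.8889, 0).

z* = -4.8889.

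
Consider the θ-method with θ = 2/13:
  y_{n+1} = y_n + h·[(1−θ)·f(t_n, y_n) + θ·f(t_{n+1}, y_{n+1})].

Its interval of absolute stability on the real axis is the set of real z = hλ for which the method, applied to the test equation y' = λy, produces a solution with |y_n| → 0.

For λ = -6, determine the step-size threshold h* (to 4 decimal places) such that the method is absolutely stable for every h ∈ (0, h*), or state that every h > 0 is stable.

Set f=λy, z=hλ:
  y_{n+1} = y_n + z·[11/13·y_n + 2/13·y_{n+1}] ⇒ (1 − 2/13z)y_{n+1} = (1 + 11/13z)y_n
  Hence R(z) = (1 + 11/13z)/(1 − 2/13z).

Find x<0 with |R(x)|<1.
x=-0.54: |R|=0.5014
R=−1: 1+11/13x = −1+2/13x ⇒ -9/13x=2 ⇒ x=2/(-9/13)=-2.8889
Confirm numerically:
  x=-2.557: |R|=0.83510 <1
  x=-2.156: |R|=0.61899 <1
  x=-1.371: |R|=0.13219 <1
  x=-3.374: |R|=1.22109 >1
  x=-3.233: |R|=1.15910 >1
  x=-3.139: |R|=1.11677 >1
Stable set (-2.8889, 0).

(-2.8889,0); λ=-6 ⇒ h* = (26/9)/6 = 0.4815.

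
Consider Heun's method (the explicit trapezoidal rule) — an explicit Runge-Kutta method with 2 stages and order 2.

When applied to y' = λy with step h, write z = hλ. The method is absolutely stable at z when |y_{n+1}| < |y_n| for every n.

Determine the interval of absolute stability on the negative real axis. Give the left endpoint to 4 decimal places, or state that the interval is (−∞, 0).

z∈(-2.0000,0).

Set f=λy, z=hλ:
  order 2, 2-stage ⇒ R(z)=1+z+z^2/2
  (e.g. R(-0.91)=0.50405, |R|=0.50405)

Find x<0 with |R(x)|<1.
x=-0.91: |R|=0.5041
|R(-1.9)|=0.9050 |R(-0.89)|=0.5061 |R(-0.76)|=0.5288
Bisect:
  x_lo=-2.5511 |R|=1.7029  x_hi=-0.2438 |R|=0.7859
  mid=-1.39745 |R|=0.57898 →hi
  mid=-1.97426 |R|=0.97460 →hi
  mid=-2.26267 |R|=1.29717 →lo
  mid=-2.11847 |R|=1.12549 →lo
  mid=-2.04637 |R|=1.04744 →lo
  mid=-2.01032 |R|=1.01037 →lo
  mid=-1.99229 |R|=0.99232 →hi
  ...
  [-2.00004,-1.99989] ⇒ x*=-2.0000
Interval (-2.0000, 0).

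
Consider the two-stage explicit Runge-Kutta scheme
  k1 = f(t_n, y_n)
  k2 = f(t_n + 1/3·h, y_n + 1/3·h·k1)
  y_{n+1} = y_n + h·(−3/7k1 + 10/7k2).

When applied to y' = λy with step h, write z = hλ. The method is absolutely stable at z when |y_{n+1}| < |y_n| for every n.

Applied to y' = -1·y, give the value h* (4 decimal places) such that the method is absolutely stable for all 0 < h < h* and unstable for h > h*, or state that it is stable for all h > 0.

(-2.1000,0); λ=-1 ⇒ h* = (21/10)/1 = 2.1000.

Test eqn y'=λy, z=hλ:
  k1=λy_n ⇒ h·k1=z·y_n;  k2=λ(1+1/3z)y_n ⇒ h·k2=z(1+1/3z)y_n
  y_{n+1}/y_n = 1 − 3/7z + 10/7z(1+1/3z) = 1 + z + 10/21z²
  ⇒ R(z) = 1 + z + 10/21z².

Boundary: |R(x)|=1, x<0.
x=-0.88: |R|=0.4888
R=1: x+10/21x²=0 ⇒ x=−21/10=-2.1000; min R=1−1/(4·10/21)=0.4750>−1
Confirm numerically:
  x=-1.725: |R|=0.69196 <1
  x=-1.274: |R|=0.49889 <1
  x=-1.154: |R|=0.48015 <1
  x=-2.536: |R|=1.52652 >1
  x=-2.278: |R|=1.19309 >1
So |R|<1 on (-2.1000, 0).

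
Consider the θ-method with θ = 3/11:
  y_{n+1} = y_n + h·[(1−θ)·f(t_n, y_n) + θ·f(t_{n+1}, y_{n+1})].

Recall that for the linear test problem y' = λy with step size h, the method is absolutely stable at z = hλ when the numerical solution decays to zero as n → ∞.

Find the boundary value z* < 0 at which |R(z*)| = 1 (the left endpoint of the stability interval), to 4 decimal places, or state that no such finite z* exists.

left endpoint -4.4000.

With y'=λy (z=hλ):
  y_{n+1} = y_n + z·[8/11·y_n + 3/11·y_{n+1}] ⇒ (1 − 3/11z)y_{n+1} = (1 + 8/11z)y_n
  ⇒ R(z) = (1 + 8/11z)/(1 − 3/11z).

Solve |R(x)|<1 on ℝ⁻.
x=-1.64: |R|=0.1332
R=−1: 1+8/11x = −1+3/11x ⇒ -5/11x=2 ⇒ x=2/(-5/11)=-4.4000
Confirm numerically:
  x=-4.162: |R|=0.94933 <1
  x=-4.112: |R|=0.93829 <1
  x=-3.588: |R|=0.81345 <1
  x=-4.921: |R|=1.10111 >1
  x=-4.643: |R|=1.04874 >1
  x=-4.425: |R|=1.00515 >1
Interval (-4.4000, 0).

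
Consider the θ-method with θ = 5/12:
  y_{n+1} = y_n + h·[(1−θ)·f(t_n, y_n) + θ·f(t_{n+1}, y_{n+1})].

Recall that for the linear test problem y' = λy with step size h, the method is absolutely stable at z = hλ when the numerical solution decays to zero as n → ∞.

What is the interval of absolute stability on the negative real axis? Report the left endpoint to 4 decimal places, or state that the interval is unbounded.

z∈(-12.0000,0).

On y'=λy, z=hλ:
  y_{n+1} = y_n + z·[7/12·y_n + 5/12·y_{n+1}] ⇒ (1 − 5/12z)y_{n+1} = (1 + 7/12z)y_n
  ⇒ R(z) = (1 + 7/12z)/(1 − 5/12z).

Boundary: |R(x)|=1, x<0.
x=-1.2: |R|=0.2000
R=−1: 1+7/12x = −1+5/12x ⇒ -1/6x=2 ⇒ x=2/(-1/6)=-12.0000
Confirm numerically:
  x=-8.411: |R|=0.86721 <1
  x=-8.203: |R|=0.85676 <1
  x=-6.526: |R|=0.75469 <1
  x=-12.439: |R|=1.01183 >1
  x=-12.322: |R|=1.00875 >1
  x=-12.130: |R|=1.00358 >1
So |R|<1 on (-12.0000, 0).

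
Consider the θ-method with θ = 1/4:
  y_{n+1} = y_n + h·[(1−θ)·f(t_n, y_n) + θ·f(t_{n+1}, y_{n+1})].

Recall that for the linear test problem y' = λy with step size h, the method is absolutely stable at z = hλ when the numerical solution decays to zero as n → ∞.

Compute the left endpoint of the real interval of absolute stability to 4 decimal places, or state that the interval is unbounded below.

left endpoint -4.0000.

On y'=λy, z=hλ:
  y_{n+1} = y_n + z·[3/4·y_n + 1/4·y_{n+1}] ⇒ (1 − 1/4z)y_{n+1} = (1 + 3/4z)y_n
  so R(z) = (1 + 3/4z)/(1 − 1/4z).

Find x<0 with |R(x)|<1.
x=-1.36: |R|=0.0149
R=−1: 1+3/4x = −1+1/4x ⇒ -1/2x=2 ⇒ x=2/(-1/2)=-4.0000
Confirm numerically:
  x=-3.858: |R|=0.96386 <1
  x=-3.825: |R|=0.95527 <1
  x=-3.019: |R|=0.72047 <1
  x=-2.523: |R|=0.54714 <1
  x=-4.438: |R|=1.10382 >1
  x=-4.301: |R|=1.07252 >1
Stable set (-4.0000, 0).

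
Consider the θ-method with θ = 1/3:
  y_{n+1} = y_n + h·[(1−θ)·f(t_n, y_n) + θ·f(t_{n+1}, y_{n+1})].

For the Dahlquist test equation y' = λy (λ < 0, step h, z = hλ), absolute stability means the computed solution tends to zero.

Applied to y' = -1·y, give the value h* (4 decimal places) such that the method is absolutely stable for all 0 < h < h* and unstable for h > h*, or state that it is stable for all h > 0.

Set f=λy, z=hλ:
  y_{n+1} = y_n + z·[2/3·y_n + 1/3·y_{n+1}] ⇒ (1 − 1/3z)y_{n+1} = (1 + 2/3z)y_n
  so R(z) = (1 + 2/3z)/(1 − 1/3z).

Boundary: |R(x)|=1, x<0.
x=-1.77: |R|=0.1132
R=−1: 1+2/3x = −1+1/3x ⇒ -1/3x=2 ⇒ x=2/(-1/3)=-6.0000
Confirm numerically:
  x=-5.702: |R|=0.96575 <1
  x=-5.423: |R|=0.93150 <1
  x=-3.653: |R|=0.64723 <1
  x=-6.319: |R|=1.03423 >1
  x=-6.181: |R|=1.01971 >1
So |R|<1 on (-6.0000, 0).

(-6.0000,0); λ=-1 ⇒ h* = (6)/1 = 6.0000.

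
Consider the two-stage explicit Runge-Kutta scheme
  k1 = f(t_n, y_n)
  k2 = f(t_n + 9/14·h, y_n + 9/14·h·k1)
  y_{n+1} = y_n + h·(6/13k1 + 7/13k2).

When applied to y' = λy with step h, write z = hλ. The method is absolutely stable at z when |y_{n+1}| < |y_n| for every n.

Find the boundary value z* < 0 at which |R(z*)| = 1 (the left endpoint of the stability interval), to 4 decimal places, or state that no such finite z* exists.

left endpoint -2.8889.

Set f=λy, z=hλ:
  k1=λy_n ⇒ h·k1=z·y_n;  k2=λ(1+9/14z)y_n ⇒ h·k2=z(1+9/14z)y_n
  y_{n+1}/y_n = 1 + 6/13z + 7/13z(1+9/14z) = 1 + z + 9/26z²
  ⇒ R(z) = 1 + z + 9/26z².

Need |R(x)|<1, x<0.
x=-0.46: |R|=0.6132
R=1: x+9/26x²=0 ⇒ x=−26/9=-2.8889; min R=1−1/(4·9/26)=0.2778>−1
Confirm numerically:
  x=-2.380: |R|=0.58075 <1
  x=-2.024: |R|=0.39405 <1
  x=-1.981: |R|=0.37743 <1
  x=-1.271: |R|=0.28819 <1
  x=-3.183: |R|=1.32405 >1
  x=-3.010: |R|=1.12619 >1
  x=-2.909: |R|=1.02025 >1
Interval (-2.8889, 0).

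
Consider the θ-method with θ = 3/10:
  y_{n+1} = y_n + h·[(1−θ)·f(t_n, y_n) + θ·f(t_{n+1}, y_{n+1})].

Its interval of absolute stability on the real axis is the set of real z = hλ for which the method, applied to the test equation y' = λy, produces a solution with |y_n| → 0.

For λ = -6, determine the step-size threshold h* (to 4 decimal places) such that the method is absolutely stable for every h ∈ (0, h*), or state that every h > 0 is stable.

(-5.0000,0); λ=-6 ⇒ h* = (5)/6 = 0.8333.

With y'=λy (z=hλ):
  y_{n+1} = y_n + z·[7/10·y_n + 3/10·y_{n+1}] ⇒ (1 − 3/10z)y_{n+1} = (1 + 7/10z)y_n
  R(z) = (1 + 7/10z)/(1 − 3/10z).

Boundary: |R(x)|=1, x<0.
x=-1.76: |R|=0.1518
R=−1: 1+7/10x = −1+3/10x ⇒ -2/5x=2 ⇒ x=2/(-2/5)=-5.0000
Confirm numerically:
  x=-4.818: |R|=0.97023 <1
  x=-3.548: |R|=0.71866 <1
  x=-3.547: |R|=0.71842 <1
  x=-2.983: |R|=0.57423 <1
  x=-5.137: |R|=1.02157 >1
  x=-5.104: |R|=1.01643 >1
Interval (-5.0000, 0).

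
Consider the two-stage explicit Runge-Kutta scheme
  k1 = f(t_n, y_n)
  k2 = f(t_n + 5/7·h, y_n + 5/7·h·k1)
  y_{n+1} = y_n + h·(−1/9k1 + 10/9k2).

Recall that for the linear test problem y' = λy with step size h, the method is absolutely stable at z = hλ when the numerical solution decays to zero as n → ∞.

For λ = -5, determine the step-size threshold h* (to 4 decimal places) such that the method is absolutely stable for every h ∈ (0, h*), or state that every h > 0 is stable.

(-1.2600,0); λ=-5 ⇒ h* = (63/50)/5 = 0.2520.

Test eqn y'=λy, z=hλ:
  k1=λy_n ⇒ h·k1=z·y_n;  k2=λ(1+5/7z)y_n ⇒ h·k2=z(1+5/7z)y_n
  y_{n+1}/y_n = 1 − 1/9z + 10/9z(1+5/7z) = 1 + z + 50/63z²
  ⇒ R(z) = 1 + z + 50/63z².

Solve |R(x)|<1 on ℝ⁻.
x=-1.03: |R|=0.8120
R=1: x+50/63x²=0 ⇒ x=−63/50=-1.2600; min R=1−1/(4·50/63)=0.6850>−1
Confirm numerically:
  x=-1.122: |R|=0.87711 <1
  x=-0.703: |R|=0.68923 <1
  x=-0.554: |R|=0.68958 <1
  x=-1.688: |R|=1.57338 >1
  x=-1.524: |R|=1.31931 >1
  x=-1.355: |R|=1.10216 >1
Interval (-1.2600, 0).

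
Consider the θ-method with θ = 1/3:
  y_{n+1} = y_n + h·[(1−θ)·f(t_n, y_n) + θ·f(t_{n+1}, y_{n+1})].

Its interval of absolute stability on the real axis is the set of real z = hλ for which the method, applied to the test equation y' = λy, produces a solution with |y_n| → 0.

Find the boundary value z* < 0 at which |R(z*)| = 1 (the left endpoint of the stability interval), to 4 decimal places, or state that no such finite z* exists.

Test eqn y'=λy, z=hλ:
  y_{n+1} = y_n + z·[2/3·y_n + 1/3·y_{n+1}] ⇒ (1 − 1/3z)y_{n+1} = (1 + 2/3z)y_n
  so R(z) = (1 + 2/3z)/(1 − 1/3z).

Boundary: |R(x)|=1, x<0.
x=-1.14: |R|=0.1739
R=−1: 1+2/3x = −1+1/3x ⇒ -1/3x=2 ⇒ x=2/(-1/3)=-6.0000
Confirm numerically:
  x=-4.840: |R|=0.85204 <1
  x=-4.505: |R|=0.80080 <1
  x=-3.770: |R|=0.67061 <1
  x=-6.576: |R|=1.06015 >1
  x=-6.411: |R|=1.04367 >1
So |R|<1 on (-6.0000, 0).

z* = -6.0000.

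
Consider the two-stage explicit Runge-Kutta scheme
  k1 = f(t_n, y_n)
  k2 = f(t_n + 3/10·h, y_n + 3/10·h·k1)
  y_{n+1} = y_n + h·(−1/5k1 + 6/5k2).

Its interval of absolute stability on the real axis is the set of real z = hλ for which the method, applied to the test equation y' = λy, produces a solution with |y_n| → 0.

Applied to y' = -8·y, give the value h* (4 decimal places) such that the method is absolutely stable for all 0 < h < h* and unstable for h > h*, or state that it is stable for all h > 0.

Test eqn y'=λy, z=hλ:
  k1=λy_n ⇒ h·k1=z·y_n;  k2=λ(1+3/10z)y_n ⇒ h·k2=z(1+3/10z)y_n
  y_{n+1}/y_n = 1 − 1/5z + 6/5z(1+3/10z) = 1 + z + 9/25z²
  ⇒ R(z) = 1 + z + 9/25z².

Need |R(x)|<1, x<0.
x=-1.24: |R|=0.3135
R=1: x+9/25x²=0 ⇒ x=−25/9=-2.7778; min R=1−1/(4·9/25)=0.3056>−1
Confirm numerically:
  x=-2.570: |R|=0.80776 <1
  x=-2.127: |R|=0.50169 <1
  x=-1.801: |R|=0.36670 <1
  x=-3.336: |R|=1.67040 >1
  x=-3.165: |R|=1.44120 >1
Stable set (-2.7778, 0).

(-2.7778,0); λ=-8 ⇒ h* = (25/9)/8 = 0.3472.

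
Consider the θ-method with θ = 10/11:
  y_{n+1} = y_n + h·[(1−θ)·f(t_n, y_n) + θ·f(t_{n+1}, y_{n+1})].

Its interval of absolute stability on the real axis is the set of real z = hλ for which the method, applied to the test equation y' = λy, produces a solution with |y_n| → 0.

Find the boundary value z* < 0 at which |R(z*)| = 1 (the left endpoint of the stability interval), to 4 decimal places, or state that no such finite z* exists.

On y'=λy, z=hλ:
  y_{n+1} = y_n + z·[1/11·y_n + 10/11·y_{n+1}] ⇒ (1 − 10/11z)y_{n+1} = (1 + 1/11z)y_n
  so R(z) = (1 + 1/11z)/(1 − 10/11z).

Need |R(x)|<1, x<0.
x=-0.57: |R|=0.6246
x=-2: |R|=0.2903
x=-10: |R|=0.0090
x=-100: |R|=0.0880
θ=10/11≥1/2 ⇒ |1+1/11x|<|1−10/11x| ∀x<0 ⇒ stable on all of ℝ⁻.

(−∞, 0) — no finite endpoint.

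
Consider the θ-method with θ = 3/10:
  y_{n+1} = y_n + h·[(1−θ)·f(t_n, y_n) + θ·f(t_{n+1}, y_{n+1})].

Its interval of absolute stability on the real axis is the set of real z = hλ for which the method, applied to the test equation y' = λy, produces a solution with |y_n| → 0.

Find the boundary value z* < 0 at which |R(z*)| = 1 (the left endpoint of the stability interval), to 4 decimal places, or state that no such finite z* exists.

With y'=λy (z=hλ):
  y_{n+1} = y_n + z·[7/10·y_n + 3/10·y_{n+1}] ⇒ (1 − 3/10z)y_{n+1} = (1 + 7/10z)y_n
  R(z) = (1 + 7/10z)/(1 − 3/10z).

Find x<0 with |R(x)|<1.
x=-0.55: |R|=0.5279
R=−1: 1+7/10x = −1+3/10x ⇒ -2/5x=2 ⇒ x=2/(-2/5)=-5.0000
Confirm numerically:
  x=-4.842: |R|=0.97423 <1
  x=-4.570: |R|=0.92746 <1
  x=-4.309: |R|=0.87944 <1
  x=-2.328: |R|=0.37070 <1
  x=-5.590: |R|=1.08816 >1
  x=-5.441: |R|=1.06701 >1
  x=-5.438: |R|=1.06658 >1
Stable set (-5.0000, 0).

left endpoint -5.0000.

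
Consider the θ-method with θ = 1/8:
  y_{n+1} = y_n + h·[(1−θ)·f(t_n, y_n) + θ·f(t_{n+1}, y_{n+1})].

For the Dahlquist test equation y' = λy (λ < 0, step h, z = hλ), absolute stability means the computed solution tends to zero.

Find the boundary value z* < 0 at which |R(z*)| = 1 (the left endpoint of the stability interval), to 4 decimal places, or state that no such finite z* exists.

z* = -2.6667.

With y'=λy (z=hλ):
  y_{n+1} = y_n + z·[7/8·y_n + 1/8·y_{n+1}] ⇒ (1 − 1/8z)y_{n+1} = (1 + 7/8z)y_n
  Hence R(z) = (1 + 7/8z)/(1 − 1/8z).

Solve |R(x)|<1 on ℝ⁻.
x=-0.71: |R|=0.3479
R=−1: 1+7/8x = −1+1/8x ⇒ -3/4x=2 ⇒ x=2/(-3/4)=-2.6667
Confirm numerically:
  x=-2.190: |R|=0.71933 <1
  x=-2.012: |R|=0.60767 <1
  x=-1.582: |R|=0.32081 <1
  x=-3.074: |R|=1.22070 >1
  x=-3.071: |R|=1.21913 >1
Interval (-2.6667, 0).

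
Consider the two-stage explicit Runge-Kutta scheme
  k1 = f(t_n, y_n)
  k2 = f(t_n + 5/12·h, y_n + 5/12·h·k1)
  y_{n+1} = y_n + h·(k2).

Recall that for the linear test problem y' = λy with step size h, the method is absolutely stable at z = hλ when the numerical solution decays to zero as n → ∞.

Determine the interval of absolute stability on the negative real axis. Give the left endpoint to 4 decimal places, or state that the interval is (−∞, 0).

z∈(-2.4000,0).

Set f=λy, z=hλ:
  k1=λy_n ⇒ h·k1=z·y_n;  k2=λ(1+5/12z)y_n ⇒ h·k2=z(1+5/12z)y_n
  y_{n+1}/y_n = 1 + z(1+5/12z) = 1 + z + 5/12z²
  Hence R(z) = 1 + z + 5/12z².

Boundary: |R(x)|=1, x<0.
x=-0.45: |R|=0.6344
R=1: x+5/12x²=0 ⇒ x=−12/5=-2.4000; min R=1−1/(4·5/12)=0.4000>−1
Confirm numerically:
  x=-1.888: |R|=0.59723 <1
  x=-1.552: |R|=0.45163 <1
  x=-1.182: |R|=0.40013 <1
  x=-2.591: |R|=1.20620 >1
  x=-2.537: |R|=1.14482 >1
Stable set (-2.4000, 0).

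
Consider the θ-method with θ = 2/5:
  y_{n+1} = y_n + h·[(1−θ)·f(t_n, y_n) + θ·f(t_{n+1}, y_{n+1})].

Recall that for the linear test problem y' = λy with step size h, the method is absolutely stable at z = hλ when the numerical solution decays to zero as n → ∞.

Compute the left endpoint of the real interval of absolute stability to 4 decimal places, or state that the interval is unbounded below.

z* = -10.0000.

Test eqn y'=λy, z=hλ:
  y_{n+1} = y_n + z·[3/5·y_n + 2/5·y_{n+1}] ⇒ (1 − 2/5z)y_{n+1} = (1 + 3/5z)y_n
  so R(z) = (1 + 3/5z)/(1 − 2/5z).

Boundary: |R(x)|=1, x<0.
x=-1.53: |R|=0.0509
R=−1: 1+3/5x = −1+2/5x ⇒ -1/5x=2 ⇒ x=2/(-1/5)=-10.0000
Confirm numerically:
  x=-8.828: |R|=0.94827 <1
  x=-8.514: |R|=0.93254 <1
  x=-4.953: |R|=0.66141 <1
  x=-4.915: |R|=0.65711 <1
  x=-10.492: |R|=1.01893 >1
  x=-10.386: |R|=1.01498 >1
Stable set (-10.0000, 0).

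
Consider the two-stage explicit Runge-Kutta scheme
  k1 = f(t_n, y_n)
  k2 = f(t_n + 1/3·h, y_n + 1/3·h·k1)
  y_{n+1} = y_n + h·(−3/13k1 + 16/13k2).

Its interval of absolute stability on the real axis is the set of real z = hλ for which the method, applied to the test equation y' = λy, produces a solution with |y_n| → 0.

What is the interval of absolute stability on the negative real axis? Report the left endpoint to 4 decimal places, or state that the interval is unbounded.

z∈(-2.4375,0).

With y'=λy (z=hλ):
  k1=λy_n ⇒ h·k1=z·y_n;  k2=λ(1+1/3z)y_n ⇒ h·k2=z(1+1/3z)y_n
  y_{n+1}/y_n = 1 − 3/13z + 16/13z(1+1/3z) = 1 + z + 16/39z²
  so R(z) = 1 + z + 16/39z².

Need |R(x)|<1, x<0.
x=-0.88: |R|=0.4377
R=1: x+16/39x²=0 ⇒ x=−39/16=-2.4375; min R=1−1/(4·16/39)=0.3906>−1
Confirm numerically:
  x=-2.254: |R|=0.83031 <1
  x=-1.592: |R|=0.44778 <1
  x=-1.568: |R|=0.44067 <1
  x=-2.847: |R|=1.47830 >1
  x=-2.844: |R|=1.47429 >1
  x=-2.537: |R|=1.10356 >1
So |R|<1 on (-2.4375, 0).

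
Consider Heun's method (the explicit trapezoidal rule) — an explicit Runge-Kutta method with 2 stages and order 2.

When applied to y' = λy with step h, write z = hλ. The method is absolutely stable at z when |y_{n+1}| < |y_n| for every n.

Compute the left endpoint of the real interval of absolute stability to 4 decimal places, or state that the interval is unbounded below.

With y'=λy (z=hλ):
  order 2, 2-stage ⇒ R(z)=1+z+z^2/2
  (e.g. R(-0.87)=0.50845, |R|=0.50845)

Solve |R(x)|<1 on ℝ⁻.
x=-0.87: |R|=0.5085
|R(-2.06)|=1.0618 |R(-1.86)|=0.8698 |R(-1.15)|=0.5112
Bisect:
  x_lo=-2.6471 |R|=1.8565  x_hi=-0.2082 |R|=0.8135
  mid=-1.42766 |R|=0.59145 →hi
  mid=-2.03739 |R|=1.03809 →lo
  mid=-1.73253 |R|=0.76830 →hi
  mid=-1.88496 |R|=0.89158 →hi
  mid=-1.96118 |R|=0.96193 →hi
  mid=-1.99929 |R|=0.99929 →hi
  mid=-2.01834 |R|=1.01851 →lo
  mid=-2.00881 |R|=1.00885 →lo
  mid=-2.00405 |R|=1.00406 →lo
  ...
  [-2.00003,-1.99988] ⇒ x*=-2.0000
Interval (-2.0000, 0).

z* = -2.0000.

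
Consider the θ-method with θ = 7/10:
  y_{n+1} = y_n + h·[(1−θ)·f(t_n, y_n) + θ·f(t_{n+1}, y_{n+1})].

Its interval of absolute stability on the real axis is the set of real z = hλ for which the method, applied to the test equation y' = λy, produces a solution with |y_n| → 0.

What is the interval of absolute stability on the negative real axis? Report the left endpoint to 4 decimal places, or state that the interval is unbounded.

interval (−∞, 0).

With y'=λy (z=hλ):
  y_{n+1} = y_n + z·[3/10·y_n + 7/10·y_{n+1}] ⇒ (1 − 7/10z)y_{n+1} = (1 + 3/10z)y_n
  R(z) = (1 + 3/10z)/(1 − 7/10z).

Find x<0 with |R(x)|<1.
x=-0.39: |R|=0.6936
x=-2: |R|=0.1667
x=-10: |R|=0.2500
x=-100: |R|=0.4085
θ=7/10≥1/2 ⇒ |1+3/10x|<|1−7/10x| ∀x<0 ⇒ stable on all of ℝ⁻.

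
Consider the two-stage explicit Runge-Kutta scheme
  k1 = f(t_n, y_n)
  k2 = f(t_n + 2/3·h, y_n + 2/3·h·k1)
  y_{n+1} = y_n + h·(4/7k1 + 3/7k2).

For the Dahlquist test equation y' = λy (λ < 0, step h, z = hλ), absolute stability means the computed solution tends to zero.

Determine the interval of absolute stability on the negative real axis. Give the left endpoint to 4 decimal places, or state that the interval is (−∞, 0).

z∈(-3.5000,0).

Test eqn y'=λy, z=hλ:
  k1=λy_n ⇒ h·k1=z·y_n;  k2=λ(1+2/3z)y_n ⇒ h·k2=z(1+2/3z)y_n
  y_{n+1}/y_n = 1 + 4/7z + 3/7z(1+2/3z) = 1 + z + 2/7z²
  R(z) = 1 + z + 2/7z².

Find x<0 with |R(x)|<1.
x=-1.33: |R|=0.1754
R=1: x+2/7x²=0 ⇒ x=−7/2=-3.5000; min R=1−1/(4·2/7)=0.1250>−1
Confirm numerically:
  x=-2.957: |R|=0.54124 <1
  x=-2.840: |R|=0.46446 <1
  x=-1.766: |R|=0.12507 <1
  x=-1.417: |R|=0.15668 <1
  x=-4.060: |R|=1.64960 >1
  x=-4.044: |R|=1.62855 >1
Stable set (-3.5000, 0).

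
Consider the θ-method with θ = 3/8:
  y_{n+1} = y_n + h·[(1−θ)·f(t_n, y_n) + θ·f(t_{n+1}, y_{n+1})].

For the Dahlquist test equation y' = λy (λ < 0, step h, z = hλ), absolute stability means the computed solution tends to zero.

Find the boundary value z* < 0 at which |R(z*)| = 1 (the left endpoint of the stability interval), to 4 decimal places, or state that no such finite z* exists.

Set f=λy, z=hλ:
  y_{n+1} = y_n + z·[5/8·y_n + 3/8·y_{n+1}] ⇒ (1 − 3/8z)y_{n+1} = (1 + 5/8z)y_n
  Hence R(z) = (1 + 5/8z)/(1 − 3/8z).

Solve |R(x)|<1 on ℝ⁻.
x=-1.67: |R|=0.0269
R=−1: 1+5/8x = −1+3/8x ⇒ -1/4x=2 ⇒ x=2/(-1/4)=-8.0000
Confirm numerically:
  x=-7.501: |R|=0.96728 <1
  x=-6.691: |R|=0.90674 <1
  x=-5.238: |R|=0.76706 <1
  x=-8.467: |R|=1.02796 >1
  x=-8.371: |R|=1.02241 >1
  x=-8.212: |R|=1.01299 >1
Stable set (-8.0000, 0).

left endpoint -8.0000.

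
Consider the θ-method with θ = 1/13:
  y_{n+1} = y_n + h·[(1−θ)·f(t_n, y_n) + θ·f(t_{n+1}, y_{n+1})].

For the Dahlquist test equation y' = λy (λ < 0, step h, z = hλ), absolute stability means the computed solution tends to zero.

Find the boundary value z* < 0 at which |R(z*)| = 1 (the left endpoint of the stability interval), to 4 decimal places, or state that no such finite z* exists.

z* = -2.3636.

Set f=λy, z=hλ:
  y_{n+1} = y_n + z·[12/13·y_n + 1/13·y_{n+1}] ⇒ (1 − 1/13z)y_{n+1} = (1 + 12/13z)y_n
  ⇒ R(z) = (1 + 12/13z)/(1 − 1/13z).

Solve |R(x)|<1 on ℝ⁻.
x=-1.6: |R|=0.4247
R=−1: 1+12/13x = −1+1/13x ⇒ -11/13x=2 ⇒ x=2/(-11/13)=-2.3636
Confirm numerically:
  x=-2.249: |R|=0.91731 <1
  x=-1.603: |R|=0.42704 <1
  x=-1.255: |R|=0.14451 <1
  x=-1.209: |R|=0.10613 <1
  x=-2.835: |R|=1.32744 >1
  x=-2.552: |R|=1.13323 >1
  x=-2.400: |R|=1.02597 >1
Interval (-2.3636, 0).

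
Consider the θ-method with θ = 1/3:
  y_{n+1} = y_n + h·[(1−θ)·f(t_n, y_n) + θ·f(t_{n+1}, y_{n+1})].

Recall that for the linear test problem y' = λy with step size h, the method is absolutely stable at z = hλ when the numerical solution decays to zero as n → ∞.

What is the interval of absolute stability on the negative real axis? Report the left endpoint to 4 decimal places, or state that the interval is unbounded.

(-6.0000, 0).

Set f=λy, z=hλ:
  y_{n+1} = y_n + z·[2/3·y_n + 1/3·y_{n+1}] ⇒ (1 − 1/3z)y_{n+1} = (1 + 2/3z)y_n
  R(z) = (1 + 2/3z)/(1 − 1/3z).

Find x<0 with |R(x)|<1.
x=-0.6: |R|=0.5000
R=−1: 1+2/3x = −1+1/3x ⇒ -1/3x=2 ⇒ x=2/(-1/3)=-6.0000
Confirm numerically:
  x=-5.505: |R|=0.94180 <1
  x=-5.154: |R|=0.89625 <1
  x=-2.994: |R|=0.49850 <1
  x=-2.914: |R|=0.47819 <1
  x=-6.472: |R|=1.04983 >1
  x=-6.436: |R|=1.04621 >1
  x=-6.207: |R|=1.02248 >1
So |R|<1 on (-6.0000, 0).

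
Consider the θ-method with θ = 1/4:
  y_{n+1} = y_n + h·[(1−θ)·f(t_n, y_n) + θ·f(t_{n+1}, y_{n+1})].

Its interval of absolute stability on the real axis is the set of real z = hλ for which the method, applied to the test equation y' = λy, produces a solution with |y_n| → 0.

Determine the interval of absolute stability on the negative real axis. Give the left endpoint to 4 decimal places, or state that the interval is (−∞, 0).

With y'=λy (z=hλ):
  y_{n+1} = y_n + z·[3/4·y_n + 1/4·y_{n+1}] ⇒ (1 − 1/4z)y_{n+1} = (1 + 3/4z)y_n
  R(z) = (1 + 3/4z)/(1 − 1/4z).

Need |R(x)|<1, x<0.
x=-1.62: |R|=0.1530
R=−1: 1+3/4x = −1+1/4x ⇒ -1/2x=2 ⇒ x=2/(-1/2)=-4.0000
Confirm numerically:
  x=-3.873: |R|=0.96774 <1
  x=-3.810: |R|=0.95134 <1
  x=-3.364: |R|=0.82727 <1
  x=-2.387: |R|=0.49491 <1
  x=-4.384: |R|=1.09160 >1
  x=-4.297: |R|=1.07159 >1
  x=-4.247: |R|=1.05990 >1
Stable set (-4.0000, 0).

z∈(-4.0000,0).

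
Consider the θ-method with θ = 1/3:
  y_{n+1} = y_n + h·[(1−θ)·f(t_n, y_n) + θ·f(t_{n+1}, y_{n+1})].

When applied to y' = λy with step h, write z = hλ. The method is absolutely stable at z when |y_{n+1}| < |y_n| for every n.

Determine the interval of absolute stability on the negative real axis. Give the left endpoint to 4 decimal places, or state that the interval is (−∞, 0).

Test eqn y'=λy, z=hλ:
  y_{n+1} = y_n + z·[2/3·y_n + 1/3·y_{n+1}] ⇒ (1 − 1/3z)y_{n+1} = (1 + 2/3z)y_n
  R(z) = (1 + 2/3z)/(1 − 1/3z).

Solve |R(x)|<1 on ℝ⁻.
x=-0.74: |R|=0.4064
R=−1: 1+2/3x = −1+1/3x ⇒ -1/3x=2 ⇒ x=2/(-1/3)=-6.0000
Confirm numerically:
  x=-4.471: |R|=0.79534 <1
  x=-2.573: |R|=0.38507 <1
  x=-2.566: |R|=0.38304 <1
  x=-6.509: |R|=1.05353 >1
  x=-6.208: |R|=1.02259 >1
  x=-6.153: |R|=1.01672 >1
So |R|<1 on (-6.0000, 0).

(-6.0000, 0).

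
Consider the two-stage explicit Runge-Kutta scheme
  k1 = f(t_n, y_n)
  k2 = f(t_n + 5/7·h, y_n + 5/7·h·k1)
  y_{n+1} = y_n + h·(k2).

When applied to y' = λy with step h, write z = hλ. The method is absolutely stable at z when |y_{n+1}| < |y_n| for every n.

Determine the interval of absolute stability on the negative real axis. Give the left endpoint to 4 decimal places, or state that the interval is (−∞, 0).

With y'=λy (z=hλ):
  k1=λy_n ⇒ h·k1=z·y_n;  k2=λ(1+5/7z)y_n ⇒ h·k2=z(1+5/7z)y_n
  y_{n+1}/y_n = 1 + z(1+5/7z) = 1 + z + 5/7z²
  so R(z) = 1 + z + 5/7z².

Need |R(x)|<1, x<0.
x=-1.19: |R|=0.8215
R=1: x+5/7x²=0 ⇒ x=−7/5=-1.4000; min R=1−1/(4·5/7)=0.6500>−1
Confirm numerically:
  x=-1.345: |R|=0.94716 <1
  x=-1.204: |R|=0.83144 <1
  x=-1.199: |R|=0.82786 <1
  x=-1.136: |R|=0.78578 <1
  x=-1.911: |R|=1.69752 >1
  x=-1.648: |R|=1.29193 >1
  x=-1.601: |R|=1.22986 >1
So |R|<1 on (-1.4000, 0).

(-1.4000, 0).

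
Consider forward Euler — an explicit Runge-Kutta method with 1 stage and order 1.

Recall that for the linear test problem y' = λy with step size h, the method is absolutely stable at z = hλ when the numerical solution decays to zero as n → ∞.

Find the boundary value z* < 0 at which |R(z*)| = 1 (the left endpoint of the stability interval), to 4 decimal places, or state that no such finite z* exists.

On y'=λy, z=hλ:
  order 1, 1-stage ⇒ R(z)=1+z
  (e.g. R(-1.11)=-0.11000, |R|=0.11000)

Boundary: |R(x)|=1, x<0.
x=-1.11: |R|=0.1100
|R(-2.35)|=1.3500 |R(-2.19)|=1.1900 |R(-1.89)|=0.8900
Bisect:
  x_lo=-2.8466 |R|=1.8466  x_hi=-0.1965 |R|=0.8035
  mid=-1.52153 |R|=0.52153 →hi
  mid=-2.18407 |R|=1.18407 →lo
  mid=-1.85280 |R|=0.85280 →hi
  mid=-2.01844 |R|=1.01844 →lo
  mid=-1.93562 |R|=0.93562 →hi
  mid=-1.97703 |R|=0.97703 →hi
  mid=-1.99773 |R|=0.99773 →hi
  mid=-2.00808 |R|=1.00808 →lo
  ...
  [-2.00016,-2.00000] ⇒ x*=-2.0000
Stable set (-2.0000, 0).

z* = -2.0000.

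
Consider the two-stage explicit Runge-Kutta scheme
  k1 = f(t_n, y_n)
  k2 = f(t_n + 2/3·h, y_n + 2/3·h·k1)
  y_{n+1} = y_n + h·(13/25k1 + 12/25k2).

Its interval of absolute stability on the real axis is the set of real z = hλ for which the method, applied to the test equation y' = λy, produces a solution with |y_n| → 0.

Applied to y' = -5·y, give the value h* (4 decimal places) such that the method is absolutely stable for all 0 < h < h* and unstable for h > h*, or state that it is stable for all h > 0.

(-3.1250,0); λ=-5 ⇒ h* = (25/8)/5 = 0.6250.

With y'=λy (z=hλ):
  k1=λy_n ⇒ h·k1=z·y_n;  k2=λ(1+2/3z)y_n ⇒ h·k2=z(1+2/3z)y_n
  y_{n+1}/y_n = 1 + 13/25z + 12/25z(1+2/3z) = 1 + z + 8/25z²
  so R(z) = 1 + z + 8/25z².

Need |R(x)|<1, x<0.
x=-1.16: |R|=0.2706
R=1: x+8/25x²=0 ⇒ x=−25/8=-3.1250; min R=1−1/(4·8/25)=0.2188>−1
Confirm numerically:
  x=-2.782: |R|=0.69465 <1
  x=-1.608: |R|=0.21941 <1
  x=-1.511: |R|=0.21960 <1
  x=-1.499: |R|=0.22004 <1
  x=-3.722: |R|=1.71105 >1
  x=-3.291: |R|=1.17482 >1
  x=-3.281: |R|=1.16379 >1
So |R|<1 on (-3.1250, 0).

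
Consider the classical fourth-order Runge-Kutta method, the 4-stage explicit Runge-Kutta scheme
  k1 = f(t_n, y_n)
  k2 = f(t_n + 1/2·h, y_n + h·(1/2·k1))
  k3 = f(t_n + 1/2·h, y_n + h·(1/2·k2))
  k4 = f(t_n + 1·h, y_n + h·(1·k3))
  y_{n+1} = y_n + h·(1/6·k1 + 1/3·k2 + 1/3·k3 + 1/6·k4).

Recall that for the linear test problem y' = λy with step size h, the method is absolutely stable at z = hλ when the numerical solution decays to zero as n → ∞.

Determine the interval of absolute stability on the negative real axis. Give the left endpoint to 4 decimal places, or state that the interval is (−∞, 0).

With y'=λy (z=hλ):
  order 4, 4-stage ⇒ R(z)=1+z+z^2/2+z^3/6+z^4/24
  (e.g. R(-1)=0.37500, |R|=0.37500)

Need |R(x)|<1, x<0.
x=-1: |R|=0.3750
|R(-2.71)|=0.8923 |R(-2.51)|=0.6583 |R(-2.18)|=0.4105
Bisect:
  x_lo=-3.3069 |R|=2.1165  x_hi=-0.0748 |R|=0.9279
  mid=-1.69085 |R|=0.27353 →hi
  mid=-2.49888 |R|=0.64734 →hi
  mid=-2.90289 |R|=1.19227 →lo
  mid=-2.70088 |R|=0.88002 →hi
  mid=-2.80189 |R|=1.02531 →lo
  mid=-2.75139 |R|=0.95007 →hi
  mid=-2.77664 |R|=0.98703 →hi
  mid=-2.78926 |R|=1.00600 →lo
  mid=-2.78295 |R|=0.99647 →hi
  ...
  [-2.78532,-2.78512] ⇒ x*=-2.7853
So |R|<1 on (-2.7853, 0).

(-2.7853, 0).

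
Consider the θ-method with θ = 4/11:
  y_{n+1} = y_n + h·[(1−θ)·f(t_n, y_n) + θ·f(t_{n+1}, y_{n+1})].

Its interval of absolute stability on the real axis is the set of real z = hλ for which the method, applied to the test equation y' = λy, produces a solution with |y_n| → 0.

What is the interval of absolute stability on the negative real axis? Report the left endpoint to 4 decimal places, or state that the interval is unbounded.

z∈(-7.3333,0).

With y'=λy (z=hλ):
  y_{n+1} = y_n + z·[7/11·y_n + 4/11·y_{n+1}] ⇒ (1 − 4/11z)y_{n+1} = (1 + 7/11z)y_n
  ⇒ R(z) = (1 + 7/11z)/(1 − 4/11z).

Boundary: |R(x)|=1, x<0.
x=-1.02: |R|=0.2560
R=−1: 1+7/11x = −1+4/11x ⇒ -3/11x=2 ⇒ x=2/(-3/11)=-7.3333
Confirm numerically:
  x=-7.008: |R|=0.97499 <1
  x=-6.717: |R|=0.95117 <1
  x=-3.761: |R|=0.58850 <1
  x=-7.829: |R|=1.03514 >1
  x=-7.423: |R|=1.00661 >1
  x=-7.395: |R|=1.00456 >1
Interval (-7.3333, 0).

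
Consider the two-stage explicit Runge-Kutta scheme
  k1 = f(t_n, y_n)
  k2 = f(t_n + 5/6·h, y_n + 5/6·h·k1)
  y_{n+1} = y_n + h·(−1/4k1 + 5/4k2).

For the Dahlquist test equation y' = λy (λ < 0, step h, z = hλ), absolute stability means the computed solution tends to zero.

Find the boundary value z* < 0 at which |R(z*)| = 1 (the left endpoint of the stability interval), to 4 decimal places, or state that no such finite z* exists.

left endpoint -0.9600.

On y'=λy, z=hλ:
  k1=λy_n ⇒ h·k1=z·y_n;  k2=λ(1+5/6z)y_n ⇒ h·k2=z(1+5/6z)y_n
  y_{n+1}/y_n = 1 − 1/4z + 5/4z(1+5/6z) = 1 + z + 25/24z²
  Hence R(z) = 1 + z + 25/24z².

Boundary: |R(x)|=1, x<0.
x=-1: |R|=1.0417
R=1: x+25/24x²=0 ⇒ x=−24/25=-0.9600; min R=1−1/(4·25/24)=0.7600>−1
Confirm numerically:
  x=-0.939: |R|=0.97946 <1
  x=-0.805: |R|=0.87003 <1
  x=-0.693: |R|=0.80726 <1
  x=-1.406: |R|=1.65320 >1
  x=-1.243: |R|=1.36643 >1
So |R|<1 on (-0.9600, 0).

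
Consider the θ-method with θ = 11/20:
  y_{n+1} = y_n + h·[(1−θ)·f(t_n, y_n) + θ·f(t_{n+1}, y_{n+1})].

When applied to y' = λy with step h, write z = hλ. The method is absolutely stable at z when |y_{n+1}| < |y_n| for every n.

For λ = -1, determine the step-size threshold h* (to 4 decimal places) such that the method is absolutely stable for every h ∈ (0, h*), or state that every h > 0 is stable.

On y'=λy, z=hλ:
  y_{n+1} = y_n + z·[9/20·y_n + 11/20·y_{n+1}] ⇒ (1 − 11/20z)y_{n+1} = (1 + 9/20z)y_n
  R(z) = (1 + 9/20z)/(1 − 11/20z).

Solve |R(x)|<1 on ℝ⁻.
x=-1.21: |R|=0.2735
x=-2: |R|=0.0476
x=-10: |R|=0.5385
x=-100: |R|=0.7857
θ=11/20≥1/2 ⇒ |1+9/20x|<|1−11/20x| ∀x<0 ⇒ unbounded interval.

(−∞, 0) — no finite endpoint. Any h>0 works for λ=-1.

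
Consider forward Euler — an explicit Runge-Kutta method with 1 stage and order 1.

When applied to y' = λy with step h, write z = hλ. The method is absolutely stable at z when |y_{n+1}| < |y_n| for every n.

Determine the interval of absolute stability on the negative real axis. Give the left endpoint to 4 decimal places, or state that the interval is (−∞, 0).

On y'=λy, z=hλ:
  order 1, 1-stage ⇒ R(z)=1+z
  (e.g. R(-0.56)=0.44000, |R|=0.44000)

Need |R(x)|<1, x<0.
x=-0.56: |R|=0.4400
|R(-1.6)|=0.6000 |R(-1.51)|=0.5100 |R(-0.96)|=0.0400
Bisect:
  x_lo=-2.6158 |R|=1.6158  x_hi=-0.1689 |R|=0.8311
  mid=-1.39233 |R|=0.39233 →hi
  mid=-2.00405 |R|=1.00405 →lo
  mid=-1.69819 |R|=0.69819 →hi
  mid=-1.85112 |R|=0.85112 →hi
  mid=-1.92758 |R|=0.92758 →hi
  mid=-1.96581 |R|=0.96581 →hi
  mid=-1.98493 |R|=0.98493 →hi
  mid=-1.99449 |R|=0.99449 →hi
  ...
  [-2.00001,-1.99986] ⇒ x*=-2.0000
So |R|<1 on (-2.0000, 0).

(-2.0000, 0).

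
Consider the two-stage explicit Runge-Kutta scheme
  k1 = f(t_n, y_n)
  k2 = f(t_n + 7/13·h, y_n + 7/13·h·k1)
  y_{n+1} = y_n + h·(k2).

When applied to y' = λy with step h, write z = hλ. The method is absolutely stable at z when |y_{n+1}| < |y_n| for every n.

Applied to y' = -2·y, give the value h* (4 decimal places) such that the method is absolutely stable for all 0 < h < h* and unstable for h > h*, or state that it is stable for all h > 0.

Test eqn y'=λy, z=hλ:
  k1=λy_n ⇒ h·k1=z·y_n;  k2=λ(1+7/13z)y_n ⇒ h·k2=z(1+7/13z)y_n
  y_{n+1}/y_n = 1 + z(1+7/13z) = 1 + z + 7/13z²
  Hence R(z) = 1 + z + 7/13z².

Find x<0 with |R(x)|<1.
x=-0.59: |R|=0.5974
R=1: x+7/13x²=0 ⇒ x=−13/7=-1.8571; min R=1−1/(4·7/13)=0.5357>−1
Confirm numerically:
  x=-1.645: |R|=0.81209 <1
  x=-1.439: |R|=0.67600 <1
  x=-1.356: |R|=0.63409 <1
  x=-1.115: |R|=0.55443 <1
  x=-2.155: |R|=1.34563 >1
  x=-1.889: |R|=1.03240 >1
Stable set (-1.8571, 0).

(-1.8571,0); λ=-2 ⇒ h* = (13/7)/2 = 0.9286.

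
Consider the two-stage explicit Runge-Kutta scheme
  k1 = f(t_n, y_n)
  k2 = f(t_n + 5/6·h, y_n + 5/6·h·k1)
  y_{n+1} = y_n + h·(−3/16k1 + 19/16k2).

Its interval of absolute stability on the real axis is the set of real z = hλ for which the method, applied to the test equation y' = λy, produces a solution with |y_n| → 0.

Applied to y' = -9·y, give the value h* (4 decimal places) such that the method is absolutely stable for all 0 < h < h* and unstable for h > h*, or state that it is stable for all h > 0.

(-1.0105,0); λ=-9 ⇒ h* = (96/95)/9 = 0.1123.

Set f=λy, z=hλ:
  k1=λy_n ⇒ h·k1=z·y_n;  k2=λ(1+5/6z)y_n ⇒ h·k2=z(1+5/6z)y_n
  y_{n+1}/y_n = 1 − 3/16z + 19/16z(1+5/6z) = 1 + z + 95/96z²
  R(z) = 1 + z + 95/96z².

Need |R(x)|<1, x<0.
x=-1.15: |R|=1.1587
R=1: x+95/96x²=0 ⇒ x=−96/95=-1.0105; min R=1−1/(4·95/96)=0.7474>−1
Confirm numerically:
  x=-0.722: |R|=0.79385 <1
  x=-0.637: |R|=0.76454 <1
  x=-0.422: |R|=0.75423 <1
  x=-1.300: |R|=1.37240 >1
  x=-1.083: |R|=1.07767 >1
Interval (-1.0105, 0).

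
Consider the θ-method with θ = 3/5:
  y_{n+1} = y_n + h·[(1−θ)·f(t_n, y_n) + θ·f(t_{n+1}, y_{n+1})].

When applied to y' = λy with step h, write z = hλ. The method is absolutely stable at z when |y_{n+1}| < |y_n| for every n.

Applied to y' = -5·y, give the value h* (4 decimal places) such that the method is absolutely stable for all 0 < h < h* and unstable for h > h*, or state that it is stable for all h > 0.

interval (−∞, 0). Any h>0 works for λ=-5.

Set f=λy, z=hλ:
  y_{n+1} = y_n + z·[2/5·y_n + 3/5·y_{n+1}] ⇒ (1 − 3/5z)y_{n+1} = (1 + 2/5z)y_n
  Hence R(z) = (1 + 2/5z)/(1 − 3/5z).

Need |R(x)|<1, x<0.
x=-0.44: |R|=0.6519
x=-2: |R|=0.0909
x=-10: |R|=0.4286
x=-100: |R|=0.6393
θ=3/5≥1/2 ⇒ |1+2/5x|<|1−3/5x| ∀x<0 ⇒ interval (−∞,0).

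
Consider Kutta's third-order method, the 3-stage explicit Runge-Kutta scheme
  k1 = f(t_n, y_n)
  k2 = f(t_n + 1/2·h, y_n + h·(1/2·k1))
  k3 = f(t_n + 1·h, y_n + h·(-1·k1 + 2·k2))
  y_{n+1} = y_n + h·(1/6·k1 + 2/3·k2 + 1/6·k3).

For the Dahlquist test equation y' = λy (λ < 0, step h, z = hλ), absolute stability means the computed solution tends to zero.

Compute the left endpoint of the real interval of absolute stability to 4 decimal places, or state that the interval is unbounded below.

z* = -2.5127.

On y'=λy, z=hλ:
  order 3, 3-stage ⇒ R(z)=1+z+z^2/2+z^3/6
  (e.g. R(-0.9)=0.38350, |R|=0.38350)

Boundary: |R(x)|=1, x<0.
x=-0.9: |R|=0.3835
|R(-2.22)|=0.5793 |R(-1.43)|=0.1051 |R(-0.92)|=0.3734
Bisect:
  x_lo=-3.3609 |R|=3.0403  x_hi=-0.2311 |R|=0.7935
  mid=-1.79600 |R|=0.14873 →hi
  mid=-2.57844 |R|=1.11133 →lo
  mid=-2.18722 |R|=0.53918 →hi
  mid=-2.38283 |R|=0.79880 →hi
  mid=-2.48064 |R|=0.94798 →hi
  mid=-2.52954 |R|=1.02783 →lo
  mid=-2.50509 |R|=0.98746 →hi
  mid=-2.51731 |R|=1.00753 →lo
  ...
  [-2.51292,-2.51273] ⇒ x*=-2.5127
So |R|<1 on (-2.5127, 0).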